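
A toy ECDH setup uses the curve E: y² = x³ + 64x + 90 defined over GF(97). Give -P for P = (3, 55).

(3, 42)

-(3, 55) = (3, -55 mod 97) = (3, 42).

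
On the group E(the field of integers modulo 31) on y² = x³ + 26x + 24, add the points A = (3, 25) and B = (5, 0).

(1, 12)

(3, 25) + (5, 0). λ = (0 - 25)/(5 - 3) ≡ 6/2 mod 31. 2⁻¹ ≡ 16 (mod 31), so λ ≡ 3.
  x = λ² - 3 - 5 = 9 - 8 ≡ 1; y = λ·(3 - 1) - 25 ≡ 12. → (1, 12)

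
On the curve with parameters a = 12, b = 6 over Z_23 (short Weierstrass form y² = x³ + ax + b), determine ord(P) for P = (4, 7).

2P: tangent at (4, 7): λ = (3·4² + 12)/(2·7) ≡ 14/14. 14⁻¹ ≡ 5 (mod 23), so λ ≡ 14·5 ≡ 1.
  x = λ² - 4 - 4 = 1 - 8 ≡ 16; y = λ·(4 - 16) - 7 ≡ 4. → (16, 4)
3P: (16, 4) + (4, 7). λ = (7 - 4)/(4 - 16) ≡ 3/11 mod 23. 11⁻¹ ≡ 21 (mod 23), so λ ≡ 17.
  x = λ² - 16 - 4 = 289 - 20 ≡ 16; y = λ·(16 - 16) - 4 ≡ 19. → (16, 19)
4P: (16, 19) + (4, 7). λ = (7 - 19)/(4 - 16) ≡ 11/11 mod 23. 11⁻¹ ≡ 21 (mod 23), so λ ≡ 1.
  x = λ² - 16 - 4 = 1 - 20 ≡ 4; y = λ·(16 - 4) - 19 ≡ 16. → (4, 16)
5P: (4, 16) + (4, 7): same x and y₁ ≡ -y₂, so the sum is 𝒪.
5P = 𝒪, so the order is 5.

5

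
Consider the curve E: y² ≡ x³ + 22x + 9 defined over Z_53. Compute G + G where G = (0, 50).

tangent at (0, 50): λ = (3·0² + 22)/(2·50) ≡ 22/47. 47⁻¹ ≡ 44 (mod 53), so λ ≡ 22·44 ≡ 14.
  x = λ² - 0 - 0 = 196 - 0 ≡ 37; y = λ·(0 - 37) - 50 ≡ 15. → (37, 15)

(37, 15)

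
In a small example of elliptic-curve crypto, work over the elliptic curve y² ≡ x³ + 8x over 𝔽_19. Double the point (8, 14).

(4, 1)

tangent at (8, 14): λ = (3·8² + 8)/(2·14) ≡ 10/9. 9⁻¹ ≡ 17 (mod 19), so λ ≡ 10·17 ≡ 18.
  x = λ² - 8 - 8 = 324 - 16 ≡ 4; y = λ·(8 - 4) - 14 ≡ 1. → (4, 1)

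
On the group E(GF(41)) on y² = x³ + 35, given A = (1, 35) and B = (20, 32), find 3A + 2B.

First 3A:
Repeated addition: build up to 3A.
2A: tangent at (1, 35): λ = (3·1² + 0)/(2·35) ≡ 3/29. 29⁻¹ ≡ 17 (mod 41), so λ ≡ 3·17 ≡ 10.
  x = λ² - 1 - 1 = 100 - 2 ≡ 16; y = λ·(1 - 16) - 35 ≡ 20. → (16, 20)
3A: (16, 20) + (1, 35). λ = (35 - 20)/(1 - 16) ≡ 15/26 mod 41. 26⁻¹ ≡ 30 (mod 41), so λ ≡ 40.
  x = λ² - 16 - 1 = 1600 - 17 ≡ 25; y = λ·(16 - 25) - 20 ≡ 30. → (25, 30)
3A = (25, 30).
Next 2B:
Repeated addition: build up to 2B.
2B: tangent at (20, 32): λ = (3·20² + 0)/(2·32) ≡ 11/23. 23⁻¹ ≡ 25 (mod 41), so λ ≡ 11·25 ≡ 29.
  x = λ² - 20 - 20 = 841 - 40 ≡ 22; y = λ·(20 - 22) - 32 ≡ 33. → (22, 33)
2B = (22, 33).
Finally 3A + 2B:
(25, 30) + (22, 33). λ = (33 - 30)/(22 - 25) ≡ 3/38 mod 41. 38⁻¹ ≡ 27 (mod 41), so λ ≡ 40.
  x = λ² - 25 - 22 = 1600 - 47 ≡ 36; y = λ·(25 - 36) - 30 ≡ 22. → (36, 22)

(36, 22)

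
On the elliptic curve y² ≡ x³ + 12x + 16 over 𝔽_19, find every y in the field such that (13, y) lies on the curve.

none

x³ + 12x + 16 = 2369 ≡ 13 (mod 19).
13 is a non-residue mod 19; no y exists.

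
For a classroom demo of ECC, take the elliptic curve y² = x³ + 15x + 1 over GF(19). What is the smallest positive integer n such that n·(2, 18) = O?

5

2P: tangent at (2, 18): λ = (3·2² + 15)/(2·18) ≡ 8/17. 17⁻¹ ≡ 9 (mod 19), so λ ≡ 8·9 ≡ 15.
  x = λ² - 2 - 2 = 225 - 4 ≡ 12; y = λ·(2 - 12) - 18 ≡ 3. → (12, 3)
3P: (12, 3) + (2, 18). λ = (18 - 3)/(2 - 12) ≡ 15/9 mod 19. 9⁻¹ ≡ 17 (mod 19), so λ ≡ 8.
  x = λ² - 12 - 2 = 64 - 14 ≡ 12; y = λ·(12 - 12) - 3 ≡ 16. → (12, 16)
4P: (12, 16) + (2, 18). λ = (18 - 16)/(2 - 12) ≡ 2/9 mod 19. 9⁻¹ ≡ 17 (mod 19), so λ ≡ 15.
  x = λ² - 12 - 2 = 225 - 14 ≡ 2; y = λ·(12 - 2) - 16 ≡ 1. → (2, 1)
5P: (2, 1) + (2, 18): same x and y₁ ≡ -y₂, so the sum is O.
5P = O, so the order is 5.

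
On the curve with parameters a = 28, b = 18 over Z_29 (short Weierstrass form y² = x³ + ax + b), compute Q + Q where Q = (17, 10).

(2, 16)

tangent at (17, 10): λ = (3·17² + 28)/(2·10) ≡ 25/20. 20⁻¹ ≡ 16 (mod 29) since 20·16 = 320 ≡ 1, so λ ≡ 25·16 ≡ 23.
  x = λ² - 17 - 17 = 529 - 34 ≡ 2; y = λ·(17 - 2) - 10 ≡ 16. → (2, 16)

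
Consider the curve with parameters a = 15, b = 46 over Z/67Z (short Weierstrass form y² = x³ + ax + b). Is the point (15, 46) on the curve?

y² = 46² ≡ 39; x³ + 15x + 46 = 3646 ≡ 28 (mod 67). 39 ≠ 28.

no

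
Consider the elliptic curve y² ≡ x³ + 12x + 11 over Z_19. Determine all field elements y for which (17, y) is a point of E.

x³ + 12x + 11 = 5128 ≡ 17 (mod 19).
Square roots of 17 mod 19: 6 and 13 (since 6² = 36 ≡ 17).

6, 13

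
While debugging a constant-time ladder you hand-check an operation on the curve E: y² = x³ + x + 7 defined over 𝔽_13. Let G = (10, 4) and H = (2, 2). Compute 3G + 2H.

(10, 9)

First 3G:
Repeated addition: build up to 3G.
2G: tangent at (10, 4): λ = (3·10² + 1)/(2·4) ≡ 2/8. 8⁻¹ ≡ 5 (mod 13), so λ ≡ 2·5 ≡ 10.
  x = λ² - 10 - 10 = 100 - 20 ≡ 2; y = λ·(10 - 2) - 4 ≡ 11. → (2, 11)
3G: (2, 11) + (10, 4). λ = (4 - 11)/(10 - 2) ≡ 6/8 mod 13. 8⁻¹ ≡ 5 (mod 13) since 8·5 = 40 ≡ 1, so λ ≡ 4.
  x = λ² - 2 - 10 = 16 - 12 ≡ 4; y = λ·(2 - 4) - 11 ≡ 7. → (4, 7)
3G = (4, 7).
Next 2H:
Repeated addition: build up to 2H.
2H: tangent at (2, 2): λ = (3·2² + 1)/(2·2) ≡ 0/4. 4⁻¹ ≡ 10 (mod 13) since 4·10 = 40 ≡ 1, so λ ≡ 0·10 ≡ 0.
  x = λ² - 2 - 2 = 0 - 4 ≡ 9; y = λ·(2 - 9) - 2 ≡ 11. → (9, 11)
2H = (9, 11).
Finally 3G + 2H:
(4, 7) + (9, 11). λ = (11 - 7)/(9 - 4) ≡ 4/5 mod 13. 5⁻¹ ≡ 8 (mod 13) since 5·8 = 40 ≡ 1, so λ ≡ 6.
  x = λ² - 4 - 9 = 36 - 13 ≡ 10; y = λ·(4 - 10) - 7 ≡ 9. → (10, 9)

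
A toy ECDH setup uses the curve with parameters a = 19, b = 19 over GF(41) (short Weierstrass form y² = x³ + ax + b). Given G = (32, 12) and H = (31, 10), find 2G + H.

First 2G:
Repeated addition: build up to 2G.
2G: tangent at (32, 12): λ = (3·32² + 19)/(2·12) ≡ 16/24. 24⁻¹ ≡ 12 (mod 41), so λ ≡ 16·12 ≡ 28.
  x = λ² - 32 - 32 = 784 - 64 ≡ 23; y = λ·(32 - 23) - 12 ≡ 35. → (23, 35)
2G = (23, 35).
Finally 2G + H:
(23, 35) + (31, 10). λ = (10 - 35)/(31 - 23) ≡ 16/8 mod 41. 8⁻¹ ≡ 36 (mod 41), so λ ≡ 2.
  x = λ² - 23 - 31 = 4 - 54 ≡ 32; y = λ·(23 - 32) - 35 ≡ 29. → (32, 29)

(32, 29)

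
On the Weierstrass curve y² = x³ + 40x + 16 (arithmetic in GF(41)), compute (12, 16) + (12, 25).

The two points share x = 12 and their y-coordinates satisfy 16 + 25 ≡ 0 (mod 41), so they are inverses. Their sum is 𝒪.

O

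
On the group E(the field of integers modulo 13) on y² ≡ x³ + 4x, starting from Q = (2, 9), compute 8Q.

Double-and-add on 8 = (1000)₂. Start with Q = (2, 9) for the leading 1-bit.
double: tangent at (2, 9): λ = (3·2² + 4)/(2·9) ≡ 3/5. 5⁻¹ ≡ 8 (mod 13), so λ ≡ 3·8 ≡ 11.
  x = λ² - 2 - 2 = 121 - 4 ≡ 0; y = λ·(2 - 0) - 9 ≡ 0. → (0, 0)
double: (0, 0) + (0, 0): same x and y₁ ≡ -y₂, so the sum is 𝒪.
double: 𝒪 + 𝒪 = 𝒪 (identity).

O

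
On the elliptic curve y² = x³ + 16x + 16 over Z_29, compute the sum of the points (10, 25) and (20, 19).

(10, 25) + (20, 19). λ = (19 - 25)/(20 - 10) ≡ 23/10 mod 29. 10⁻¹ ≡ 3 (mod 29), so λ ≡ 11.
  x = λ² - 10 - 20 = 121 - 30 ≡ 4; y = λ·(10 - 4) - 25 ≡ 12. → (4, 12)

(4, 12)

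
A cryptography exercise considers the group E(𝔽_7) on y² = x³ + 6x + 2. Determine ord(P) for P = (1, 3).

2P: tangent at (1, 3): λ = (3·1² + 6)/(2·3) ≡ 2/6. 6⁻¹ ≡ 6 (mod 7) since 6·6 = 36 ≡ 1, so λ ≡ 2·6 ≡ 5.
  x = λ² - 1 - 1 = 25 - 2 ≡ 2; y = λ·(1 - 2) - 3 ≡ 6. → (2, 6)
3P: (2, 6) + (1, 3). λ = (3 - 6)/(1 - 2) ≡ 4/6 mod 7. 6⁻¹ ≡ 6 (mod 7), so λ ≡ 3.
  x = λ² - 2 - 1 = 9 - 3 ≡ 6; y = λ·(2 - 6) - 6 ≡ 3. → (6, 3)
4P: (6, 3) + (1, 3). λ = (3 - 3)/(1 - 6) ≡ 0/2 mod 7. 2⁻¹ ≡ 4 (mod 7), so λ ≡ 0.
  x = λ² - 6 - 1 = 0 - 7 ≡ 0; y = λ·(6 - 0) - 3 ≡ 4. → (0, 4)
5P: (0, 4) + (1, 3). λ = (3 - 4)/(1 - 0) ≡ 6/1 mod 7. 1⁻¹ ≡ 1 (mod 7), so λ ≡ 6.
  x = λ² - 0 - 1 = 36 - 1 ≡ 0; y = λ·(0 - 0) - 4 ≡ 3. → (0, 3)
6P: (0, 3) + (1, 3). λ = (3 - 3)/(1 - 0) ≡ 0/1 mod 7. 1⁻¹ ≡ 1 (mod 7), so λ ≡ 0.
  x = λ² - 0 - 1 = 0 - 1 ≡ 6; y = λ·(0 - 6) - 3 ≡ 4. → (6, 4)
7P: (6, 4) + (1, 3). λ = (3 - 4)/(1 - 6) ≡ 6/2 mod 7. 2⁻¹ ≡ 4 (mod 7) since 2·4 = 8 ≡ 1, so λ ≡ 3.
  x = λ² - 6 - 1 = 9 - 7 ≡ 2; y = λ·(6 - 2) - 4 ≡ 1. → (2, 1)
8P: (2, 1) + (1, 3). λ = (3 - 1)/(1 - 2) ≡ 2/6 mod 7. 6⁻¹ ≡ 6 (mod 7), so λ ≡ 5.
  x = λ² - 2 - 1 = 25 - 3 ≡ 1; y = λ·(2 - 1) - 1 ≡ 4. → (1, 4)
9P: (1, 4) + (1, 3): same x and y₁ ≡ -y₂, so the sum is 𝒪.
9P = 𝒪, so the order is 9.

9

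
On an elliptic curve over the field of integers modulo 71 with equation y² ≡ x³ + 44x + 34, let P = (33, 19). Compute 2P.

tangent at (33, 19): λ = (3·33² + 44)/(2·19) ≡ 45/38. 38⁻¹ ≡ 43 (mod 71), so λ ≡ 45·43 ≡ 18.
  x = λ² - 33 - 33 = 324 - 66 ≡ 45; y = λ·(33 - 45) - 19 ≡ 49. → (45, 49)

(45, 49)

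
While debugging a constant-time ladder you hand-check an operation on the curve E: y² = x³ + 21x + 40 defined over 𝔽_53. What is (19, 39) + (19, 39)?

(51, 34)

tangent at (19, 39): λ = (3·19² + 21)/(2·39) ≡ 44/25. 25⁻¹ ≡ 17 (mod 53) since 25·17 = 425 ≡ 1, so λ ≡ 44·17 ≡ 6.
  x = λ² - 19 - 19 = 36 - 38 ≡ 51; y = λ·(19 - 51) - 39 ≡ 34. → (51, 34)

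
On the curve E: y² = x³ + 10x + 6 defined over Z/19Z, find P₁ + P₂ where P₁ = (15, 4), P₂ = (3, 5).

(15, 4) + (3, 5). λ = (5 - 4)/(3 - 15) ≡ 1/7 mod 19. 7⁻¹ ≡ 11 (mod 19), so λ ≡ 11.
  x = λ² - 15 - 3 = 121 - 18 ≡ 8; y = λ·(15 - 8) - 4 ≡ 16. → (8, 16)

(8, 16)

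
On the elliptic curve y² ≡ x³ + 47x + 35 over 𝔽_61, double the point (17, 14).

tangent at (17, 14): λ = (3·17² + 47)/(2·14) ≡ 60/28. 28⁻¹ ≡ 24 (mod 61), so λ ≡ 60·24 ≡ 37.
  x = λ² - 17 - 17 = 1369 - 34 ≡ 54; y = λ·(17 - 54) - 14 ≡ 20. → (54, 20)

(54, 20)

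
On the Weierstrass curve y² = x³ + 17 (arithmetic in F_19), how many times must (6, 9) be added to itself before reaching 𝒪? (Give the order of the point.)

2P: tangent at (6, 9): λ = (3·6² + 0)/(2·9) ≡ 13/18. 18⁻¹ ≡ 18 (mod 19) since 18·18 = 324 ≡ 1, so λ ≡ 13·18 ≡ 6.
  x = λ² - 6 - 6 = 36 - 12 ≡ 5; y = λ·(6 - 5) - 9 ≡ 16. → (5, 16)
3P: (5, 16) + (6, 9). λ = (9 - 16)/(6 - 5) ≡ 12/1 mod 19. 1⁻¹ ≡ 1 (mod 19), so λ ≡ 12.
  x = λ² - 5 - 6 = 144 - 11 ≡ 0; y = λ·(5 - 0) - 16 ≡ 6. → (0, 6)
4P: (0, 6) + (6, 9). λ = (9 - 6)/(6 - 0) ≡ 3/6 mod 19. 6⁻¹ ≡ 16 (mod 19) since 6·16 = 96 ≡ 1, so λ ≡ 10.
  x = λ² - 0 - 6 = 100 - 6 ≡ 18; y = λ·(0 - 18) - 6 ≡ 4. → (18, 4)
5P: (18, 4) + (6, 9). λ = (9 - 4)/(6 - 18) ≡ 5/7 mod 19. 7⁻¹ ≡ 11 (mod 19) since 7·11 = 77 ≡ 1, so λ ≡ 17.
  x = λ² - 18 - 6 = 289 - 24 ≡ 18; y = λ·(18 - 18) - 4 ≡ 15. → (18, 15)
6P: (18, 15) + (6, 9). λ = (9 - 15)/(6 - 18) ≡ 13/7 mod 19. 7⁻¹ ≡ 11 (mod 19), so λ ≡ 10.
  x = λ² - 18 - 6 = 100 - 24 ≡ 0; y = λ·(18 - 0) - 15 ≡ 13. → (0, 13)
7P: (0, 13) + (6, 9). λ = (9 - 13)/(6 - 0) ≡ 15/6 mod 19. 6⁻¹ ≡ 16 (mod 19) since 6·16 = 96 ≡ 1, so λ ≡ 12.
  x = λ² - 0 - 6 = 144 - 6 ≡ 5; y = λ·(0 - 5) - 13 ≡ 3. → (5, 3)
8P: (5, 3) + (6, 9). λ = (9 - 3)/(6 - 5) ≡ 6/1 mod 19. 1⁻¹ ≡ 1 (mod 19), so λ ≡ 6.
  x = λ² - 5 - 6 = 36 - 11 ≡ 6; y = λ·(5 - 6) - 3 ≡ 10. → (6, 10)
9P: (6, 10) + (6, 9): same x and y₁ ≡ -y₂, so the sum is 𝒪.
9P = 𝒪, so the order is 9.

9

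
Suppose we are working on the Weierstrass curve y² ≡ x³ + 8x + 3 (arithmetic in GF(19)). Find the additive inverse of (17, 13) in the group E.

-(17, 13) = (17, -13 mod 19) = (17, 6).

(17, 6)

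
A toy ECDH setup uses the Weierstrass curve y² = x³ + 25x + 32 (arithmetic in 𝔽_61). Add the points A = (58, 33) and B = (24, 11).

(21, 34)

(58, 33) + (24, 11). λ = (11 - 33)/(24 - 58) ≡ 39/27 mod 61. 27⁻¹ ≡ 52 (mod 61), so λ ≡ 15.
  x = λ² - 58 - 24 = 225 - 82 ≡ 21; y = λ·(58 - 21) - 33 ≡ 34. → (21, 34)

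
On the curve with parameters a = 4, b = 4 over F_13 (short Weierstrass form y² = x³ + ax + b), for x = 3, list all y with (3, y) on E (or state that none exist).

2, 11

x³ + 4x + 4 = 43 ≡ 4 (mod 13).
Square roots of 4 mod 13: 2 and 11 (since 2² = 4 ≡ 4).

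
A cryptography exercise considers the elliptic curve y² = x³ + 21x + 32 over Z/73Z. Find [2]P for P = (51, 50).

tangent at (51, 50): λ = (3·51² + 21)/(2·50) ≡ 13/27. 27⁻¹ ≡ 46 (mod 73), so λ ≡ 13·46 ≡ 14.
  x = λ² - 51 - 51 = 196 - 102 ≡ 21; y = λ·(51 - 21) - 50 ≡ 5. → (21, 5)

(21, 5)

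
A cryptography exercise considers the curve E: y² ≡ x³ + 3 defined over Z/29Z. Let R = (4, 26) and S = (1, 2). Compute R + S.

(1, 27)

(4, 26) + (1, 2). λ = (2 - 26)/(1 - 4) ≡ 5/26 mod 29. 26⁻¹ ≡ 19 (mod 29) since 26·19 = 494 ≡ 1, so λ ≡ 8.
  x = λ² - 4 - 1 = 64 - 5 ≡ 1; y = λ·(4 - 1) - 26 ≡ 27. → (1, 27)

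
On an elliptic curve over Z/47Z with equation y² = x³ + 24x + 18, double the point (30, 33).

tangent at (30, 33): λ = (3·30² + 24)/(2·33) ≡ 45/19. 19⁻¹ ≡ 5 (mod 47) since 19·5 = 95 ≡ 1, so λ ≡ 45·5 ≡ 37.
  x = λ² - 30 - 30 = 1369 - 60 ≡ 40; y = λ·(30 - 40) - 33 ≡ 20. → (40, 20)

(40, 20)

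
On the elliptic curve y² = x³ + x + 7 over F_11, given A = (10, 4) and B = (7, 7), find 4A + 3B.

First 4A:
Repeated addition: build up to 4A.
2A: tangent at (10, 4): λ = (3·10² + 1)/(2·4) ≡ 4/8. 8⁻¹ ≡ 7 (mod 11) since 8·7 = 56 ≡ 1, so λ ≡ 4·7 ≡ 6.
  x = λ² - 10 - 10 = 36 - 20 ≡ 5; y = λ·(10 - 5) - 4 ≡ 4. → (5, 4)
3A: (5, 4) + (10, 4). λ = (4 - 4)/(10 - 5) ≡ 0/5 mod 11. 5⁻¹ ≡ 9 (mod 11) since 5·9 = 45 ≡ 1, so λ ≡ 0.
  x = λ² - 5 - 10 = 0 - 15 ≡ 7; y = λ·(5 - 7) - 4 ≡ 7. → (7, 7)
4A: (7, 7) + (10, 4). λ = (4 - 7)/(10 - 7) ≡ 8/3 mod 11. 3⁻¹ ≡ 4 (mod 11) since 3·4 = 12 ≡ 1, so λ ≡ 10.
  x = λ² - 7 - 10 = 100 - 17 ≡ 6; y = λ·(7 - 6) - 7 ≡ 3. → (6, 3)
4A = (6, 3).
Next 3B:
Repeated addition: build up to 3B.
2B: tangent at (7, 7): λ = (3·7² + 1)/(2·7) ≡ 5/3. 3⁻¹ ≡ 4 (mod 11), so λ ≡ 5·4 ≡ 9.
  x = λ² - 7 - 7 = 81 - 14 ≡ 1; y = λ·(7 - 1) - 7 ≡ 3. → (1, 3)
3B: (1, 3) + (7, 7). λ = (7 - 3)/(7 - 1) ≡ 4/6 mod 11. 6⁻¹ ≡ 2 (mod 11), so λ ≡ 8.
  x = λ² - 1 - 7 = 64 - 8 ≡ 1; y = λ·(1 - 1) - 3 ≡ 8. → (1, 8)
3B = (1, 8).
Finally 4A + 3B:
(6, 3) + (1, 8). λ = (8 - 3)/(1 - 6) ≡ 5/6 mod 11. 6⁻¹ ≡ 2 (mod 11), so λ ≡ 10.
  x = λ² - 6 - 1 = 100 - 7 ≡ 5; y = λ·(6 - 5) - 3 ≡ 7. → (5, 7)

(5, 7)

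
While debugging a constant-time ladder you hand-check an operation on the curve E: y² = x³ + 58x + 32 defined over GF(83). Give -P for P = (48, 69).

(48, 14)

-(48, 69) = (48, -69 mod 83) = (48, 14).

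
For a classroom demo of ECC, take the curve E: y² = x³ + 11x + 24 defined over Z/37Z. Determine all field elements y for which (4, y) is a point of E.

x³ + 11x + 24 = 132 ≡ 21 (mod 37).
Square roots of 21 mod 37: 13 and 24 (since 13² = 169 ≡ 21).

13, 24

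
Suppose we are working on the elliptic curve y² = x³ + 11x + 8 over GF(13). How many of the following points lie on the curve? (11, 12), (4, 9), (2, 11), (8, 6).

1

(11, 12): 12² ≡ 1, rhs ≡ 4 → off.
(4, 9): 9² ≡ 3, rhs ≡ 12 → off.
(2, 11): 11² ≡ 4, rhs ≡ 12 → off.
(8, 6): 6² ≡ 10, rhs ≡ 10 → on.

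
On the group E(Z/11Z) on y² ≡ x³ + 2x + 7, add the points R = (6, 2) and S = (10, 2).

(6, 9)

(6, 2) + (10, 2). λ = (2 - 2)/(10 - 6) ≡ 0/4 mod 11. 4⁻¹ ≡ 3 (mod 11), so λ ≡ 0.
  x = λ² - 6 - 10 = 0 - 16 ≡ 6; y = λ·(6 - 6) - 2 ≡ 9. → (6, 9)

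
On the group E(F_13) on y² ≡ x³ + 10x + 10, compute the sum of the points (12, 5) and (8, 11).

(5, 4)

(12, 5) + (8, 11). λ = (11 - 5)/(8 - 12) ≡ 6/9 mod 13. 9⁻¹ ≡ 3 (mod 13), so λ ≡ 5.
  x = λ² - 12 - 8 = 25 - 20 ≡ 5; y = λ·(12 - 5) - 5 ≡ 4. → (5, 4)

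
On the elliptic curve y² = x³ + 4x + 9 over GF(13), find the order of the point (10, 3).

5

2P: tangent at (10, 3): λ = (3·10² + 4)/(2·3) ≡ 5/6. 6⁻¹ ≡ 11 (mod 13), so λ ≡ 5·11 ≡ 3.
  x = λ² - 10 - 10 = 9 - 20 ≡ 2; y = λ·(10 - 2) - 3 ≡ 8. → (2, 8)
3P: (2, 8) + (10, 3). λ = (3 - 8)/(10 - 2) ≡ 8/8 mod 13. 8⁻¹ ≡ 5 (mod 13), so λ ≡ 1.
  x = λ² - 2 - 10 = 1 - 12 ≡ 2; y = λ·(2 - 2) - 8 ≡ 5. → (2, 5)
4P: (2, 5) + (10, 3). λ = (3 - 5)/(10 - 2) ≡ 11/8 mod 13. 8⁻¹ ≡ 5 (mod 13) since 8·5 = 40 ≡ 1, so λ ≡ 3.
  x = λ² - 2 - 10 = 9 - 12 ≡ 10; y = λ·(2 - 10) - 5 ≡ 10. → (10, 10)
5P: (10, 10) + (10, 3): same x and y₁ ≡ -y₂, so the sum is ∞.
5P = ∞, so the order is 5.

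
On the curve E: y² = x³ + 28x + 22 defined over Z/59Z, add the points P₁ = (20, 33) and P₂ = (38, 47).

(22, 31)

(20, 33) + (38, 47). λ = (47 - 33)/(38 - 20) ≡ 14/18 mod 59. 18⁻¹ ≡ 23 (mod 59) since 18·23 = 414 ≡ 1, so λ ≡ 27.
  x = λ² - 20 - 38 = 729 - 58 ≡ 22; y = λ·(20 - 22) - 33 ≡ 31. → (22, 31)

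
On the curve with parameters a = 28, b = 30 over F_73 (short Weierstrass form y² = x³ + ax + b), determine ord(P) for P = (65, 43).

7

2P: tangent at (65, 43): λ = (3·65² + 28)/(2·43) ≡ 1/13. 13⁻¹ ≡ 45 (mod 73), so λ ≡ 1·45 ≡ 45.
  x = λ² - 65 - 65 = 2025 - 130 ≡ 70; y = λ·(65 - 70) - 43 ≡ 24. → (70, 24)
3P: (70, 24) + (65, 43). λ = (43 - 24)/(65 - 70) ≡ 19/68 mod 73. 68⁻¹ ≡ 29 (mod 73) since 68·29 = 1972 ≡ 1, so λ ≡ 40.
  x = λ² - 70 - 65 = 1600 - 135 ≡ 5; y = λ·(70 - 5) - 24 ≡ 21. → (5, 21)
4P: (5, 21) + (65, 43). λ = (43 - 21)/(65 - 5) ≡ 22/60 mod 73. 60⁻¹ ≡ 28 (mod 73), so λ ≡ 32.
  x = λ² - 5 - 65 = 1024 - 70 ≡ 5; y = λ·(5 - 5) - 21 ≡ 52. → (5, 52)
5P: (5, 52) + (65, 43). λ = (43 - 52)/(65 - 5) ≡ 64/60 mod 73. 60⁻¹ ≡ 28 (mod 73) since 60·28 = 1680 ≡ 1, so λ ≡ 40.
  x = λ² - 5 - 65 = 1600 - 70 ≡ 70; y = λ·(5 - 70) - 52 ≡ 49. → (70, 49)
6P: (70, 49) + (65, 43). λ = (43 - 49)/(65 - 70) ≡ 67/68 mod 73. 68⁻¹ ≡ 29 (mod 73), so λ ≡ 45.
  x = λ² - 70 - 65 = 2025 - 135 ≡ 65; y = λ·(70 - 65) - 49 ≡ 30. → (65, 30)
7P: (65, 30) + (65, 43): same x and y₁ ≡ -y₂, so the sum is O.
7P = O, so the order is 7.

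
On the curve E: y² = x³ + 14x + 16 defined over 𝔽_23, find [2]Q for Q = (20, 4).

(1, 10)

tangent at (20, 4): λ = (3·20² + 14)/(2·4) ≡ 18/8. 8⁻¹ ≡ 3 (mod 23) since 8·3 = 24 ≡ 1, so λ ≡ 18·3 ≡ 8.
  x = λ² - 20 - 20 = 64 - 40 ≡ 1; y = λ·(20 - 1) - 4 ≡ 10. → (1, 10)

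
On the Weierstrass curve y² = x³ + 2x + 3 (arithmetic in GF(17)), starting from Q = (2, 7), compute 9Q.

Double-and-add on 9 = (1001)₂. Start with Q = (2, 7) for the leading 1-bit.
double: tangent at (2, 7): λ = (3·2² + 2)/(2·7) ≡ 14/14. 14⁻¹ ≡ 11 (mod 17), so λ ≡ 14·11 ≡ 1.
  x = λ² - 2 - 2 = 1 - 4 ≡ 14; y = λ·(2 - 14) - 7 ≡ 15. → (14, 15)
double: tangent at (14, 15): λ = (3·14² + 2)/(2·15) ≡ 12/13. 13⁻¹ ≡ 4 (mod 17) since 13·4 = 52 ≡ 1, so λ ≡ 12·4 ≡ 14.
  x = λ² - 14 - 14 = 196 - 28 ≡ 15; y = λ·(14 - 15) - 15 ≡ 5. → (15, 5)
double: tangent at (15, 5): λ = (3·15² + 2)/(2·5) ≡ 14/10. 10⁻¹ ≡ 12 (mod 17), so λ ≡ 14·12 ≡ 15.
  x = λ² - 15 - 15 = 225 - 30 ≡ 8; y = λ·(15 - 8) - 5 ≡ 15. → (8, 15)
add Q: (8, 15) + (2, 7). λ = (7 - 15)/(2 - 8) ≡ 9/11 mod 17. 11⁻¹ ≡ 14 (mod 17) since 11·14 = 154 ≡ 1, so λ ≡ 7.
  x = λ² - 8 - 2 = 49 - 10 ≡ 5; y = λ·(8 - 5) - 15 ≡ 6. → (5, 6)

(5, 6)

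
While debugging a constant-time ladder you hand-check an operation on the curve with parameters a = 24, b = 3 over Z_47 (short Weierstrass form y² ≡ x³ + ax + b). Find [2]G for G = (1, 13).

(15, 5)

tangent at (1, 13): λ = (3·1² + 24)/(2·13) ≡ 27/26. 26⁻¹ ≡ 38 (mod 47), so λ ≡ 27·38 ≡ 39.
  x = λ² - 1 - 1 = 1521 - 2 ≡ 15; y = λ·(1 - 15) - 13 ≡ 5. → (15, 5)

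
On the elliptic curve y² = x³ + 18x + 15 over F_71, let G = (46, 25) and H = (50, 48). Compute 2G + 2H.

First 2G:
Repeated addition: build up to 2G.
2G: tangent at (46, 25): λ = (3·46² + 18)/(2·25) ≡ 47/50. 50⁻¹ ≡ 27 (mod 71), so λ ≡ 47·27 ≡ 62.
  x = λ² - 46 - 46 = 3844 - 92 ≡ 60; y = λ·(46 - 60) - 25 ≡ 30. → (60, 30)
2G = (60, 30).
Next 2H:
Repeated addition: build up to 2H.
2H: tangent at (50, 48): λ = (3·50² + 18)/(2·48) ≡ 63/25. 25⁻¹ ≡ 54 (mod 71) since 25·54 = 1350 ≡ 1, so λ ≡ 63·54 ≡ 65.
  x = λ² - 50 - 50 = 4225 - 100 ≡ 7; y = λ·(50 - 7) - 48 ≡ 49. → (7, 49)
2H = (7, 49).
Finally 2G + 2H:
(60, 30) + (7, 49). λ = (49 - 30)/(7 - 60) ≡ 19/18 mod 71. 18⁻¹ ≡ 4 (mod 71), so λ ≡ 5.
  x = λ² - 60 - 7 = 25 - 67 ≡ 29; y = λ·(60 - 29) - 30 ≡ 54. → (29, 54)

(29, 54)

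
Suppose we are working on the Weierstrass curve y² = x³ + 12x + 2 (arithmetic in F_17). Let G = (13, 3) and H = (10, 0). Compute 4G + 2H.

(1, 7)

First 4G:
Repeated addition: build up to 4G.
2G: tangent at (13, 3): λ = (3·13² + 12)/(2·3) ≡ 9/6. 6⁻¹ ≡ 3 (mod 17) since 6·3 = 18 ≡ 1, so λ ≡ 9·3 ≡ 10.
  x = λ² - 13 - 13 = 100 - 26 ≡ 6; y = λ·(13 - 6) - 3 ≡ 16. → (6, 16)
3G: (6, 16) + (13, 3). λ = (3 - 16)/(13 - 6) ≡ 4/7 mod 17. 7⁻¹ ≡ 5 (mod 17), so λ ≡ 3.
  x = λ² - 6 - 13 = 9 - 19 ≡ 7; y = λ·(6 - 7) - 16 ≡ 15. → (7, 15)
4G: (7, 15) + (13, 3). λ = (3 - 15)/(13 - 7) ≡ 5/6 mod 17. 6⁻¹ ≡ 3 (mod 17), so λ ≡ 15.
  x = λ² - 7 - 13 = 225 - 20 ≡ 1; y = λ·(7 - 1) - 15 ≡ 7. → (1, 7)
4G = (1, 7).
Next 2H:
Repeated addition: build up to 2H.
2H: (10, 0) + (10, 0): same x and y₁ ≡ -y₂, so the sum is O.
2H = O.
Finally 4G + 2H:
(1, 7) + O = (1, 7) (identity).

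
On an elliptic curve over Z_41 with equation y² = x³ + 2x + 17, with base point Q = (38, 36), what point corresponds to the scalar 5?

Repeated addition: build up to 5Q.
2Q: tangent at (38, 36): λ = (3·38² + 2)/(2·36) ≡ 29/31. 31⁻¹ ≡ 4 (mod 41), so λ ≡ 29·4 ≡ 34.
  x = λ² - 38 - 38 = 1156 - 76 ≡ 14; y = λ·(38 - 14) - 36 ≡ 1. → (14, 1)
3Q: (14, 1) + (38, 36). λ = (36 - 1)/(38 - 14) ≡ 35/24 mod 41. 24⁻¹ ≡ 12 (mod 41) since 24·12 = 288 ≡ 1, so λ ≡ 10.
  x = λ² - 14 - 38 = 100 - 52 ≡ 7; y = λ·(14 - 7) - 1 ≡ 28. → (7, 28)
4Q: (7, 28) + (38, 36). λ = (36 - 28)/(38 - 7) ≡ 8/31 mod 41. 31⁻¹ ≡ 4 (mod 41), so λ ≡ 32.
  x = λ² - 7 - 38 = 1024 - 45 ≡ 36; y = λ·(7 - 36) - 28 ≡ 28. → (36, 28)
5Q: (36, 28) + (38, 36). λ = (36 - 28)/(38 - 36) ≡ 8/2 mod 41. 2⁻¹ ≡ 21 (mod 41), so λ ≡ 4.
  x = λ² - 36 - 38 = 16 - 74 ≡ 24; y = λ·(36 - 24) - 28 ≡ 20. → (24, 20)

(24, 20)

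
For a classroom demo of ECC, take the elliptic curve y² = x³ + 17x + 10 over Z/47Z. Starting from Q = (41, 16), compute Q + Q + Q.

(30, 42)

Repeated addition: build up to 3Q.
2Q: tangent at (41, 16): λ = (3·41² + 17)/(2·16) ≡ 31/32. 32⁻¹ ≡ 25 (mod 47), so λ ≡ 31·25 ≡ 23.
  x = λ² - 41 - 41 = 529 - 82 ≡ 24; y = λ·(41 - 24) - 16 ≡ 46. → (24, 46)
3Q: (24, 46) + (41, 16). λ = (16 - 46)/(41 - 24) ≡ 17/17 mod 47. 17⁻¹ ≡ 36 (mod 47), so λ ≡ 1.
  x = λ² - 24 - 41 = 1 - 65 ≡ 30; y = λ·(24 - 30) - 46 ≡ 42. → (30, 42)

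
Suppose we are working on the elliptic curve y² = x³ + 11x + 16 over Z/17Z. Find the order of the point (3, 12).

2P: tangent at (3, 12): λ = (3·3² + 11)/(2·12) ≡ 4/7. 7⁻¹ ≡ 5 (mod 17), so λ ≡ 4·5 ≡ 3.
  x = λ² - 3 - 3 = 9 - 6 ≡ 3; y = λ·(3 - 3) - 12 ≡ 5. → (3, 5)
3P: (3, 5) + (3, 12): same x and y₁ ≡ -y₂, so the sum is the point at infinity.
3P = the point at infinity, so the order is 3.

3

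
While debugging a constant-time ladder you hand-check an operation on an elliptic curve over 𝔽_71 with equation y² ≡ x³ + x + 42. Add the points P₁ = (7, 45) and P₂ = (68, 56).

(7, 45) + (68, 56). λ = (56 - 45)/(68 - 7) ≡ 11/61 mod 71. 61⁻¹ ≡ 7 (mod 71) since 61·7 = 427 ≡ 1, so λ ≡ 6.
  x = λ² - 7 - 68 = 36 - 75 ≡ 32; y = λ·(7 - 32) - 45 ≡ 18. → (32, 18)

(32, 18)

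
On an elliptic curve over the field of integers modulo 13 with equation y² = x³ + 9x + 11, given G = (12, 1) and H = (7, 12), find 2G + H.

(7, 1)

First 2G:
Repeated addition: build up to 2G.
2G: tangent at (12, 1): λ = (3·12² + 9)/(2·1) ≡ 12/2. 2⁻¹ ≡ 7 (mod 13) since 2·7 = 14 ≡ 1, so λ ≡ 12·7 ≡ 6.
  x = λ² - 12 - 12 = 36 - 24 ≡ 12; y = λ·(12 - 12) - 1 ≡ 12. → (12, 12)
2G = (12, 12).
Finally 2G + H:
(12, 12) + (7, 12). λ = (12 - 12)/(7 - 12) ≡ 0/8 mod 13. 8⁻¹ ≡ 5 (mod 13), so λ ≡ 0.
  x = λ² - 12 - 7 = 0 - 19 ≡ 7; y = λ·(12 - 7) - 12 ≡ 1. → (7, 1)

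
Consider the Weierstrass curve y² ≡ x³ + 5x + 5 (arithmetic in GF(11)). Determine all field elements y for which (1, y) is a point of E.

x³ + 5x + 5 = 11 ≡ 0 (mod 11).
Only y = 0 satisfies y² ≡ 0.

0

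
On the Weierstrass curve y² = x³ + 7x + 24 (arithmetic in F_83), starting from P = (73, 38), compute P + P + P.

(78, 69)

Repeated addition: build up to 3P.
2P: tangent at (73, 38): λ = (3·73² + 7)/(2·38) ≡ 58/76. 76⁻¹ ≡ 71 (mod 83), so λ ≡ 58·71 ≡ 51.
  x = λ² - 73 - 73 = 2601 - 146 ≡ 48; y = λ·(73 - 48) - 38 ≡ 75. → (48, 75)
3P: (48, 75) + (73, 38). λ = (38 - 75)/(73 - 48) ≡ 46/25 mod 83. 25⁻¹ ≡ 10 (mod 83) since 25·10 = 250 ≡ 1, so λ ≡ 45.
  x = λ² - 48 - 73 = 2025 - 121 ≡ 78; y = λ·(48 - 78) - 75 ≡ 69. → (78, 69)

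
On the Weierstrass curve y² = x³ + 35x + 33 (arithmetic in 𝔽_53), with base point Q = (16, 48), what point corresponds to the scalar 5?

(45, 6)

Repeated addition: build up to 5Q.
2Q: tangent at (16, 48): λ = (3·16² + 35)/(2·48) ≡ 8/43. 43⁻¹ ≡ 37 (mod 53), so λ ≡ 8·37 ≡ 31.
  x = λ² - 16 - 16 = 961 - 32 ≡ 28; y = λ·(16 - 28) - 48 ≡ 4. → (28, 4)
3Q: (28, 4) + (16, 48). λ = (48 - 4)/(16 - 28) ≡ 44/41 mod 53. 41⁻¹ ≡ 22 (mod 53), so λ ≡ 14.
  x = λ² - 28 - 16 = 196 - 44 ≡ 46; y = λ·(28 - 46) - 4 ≡ 9. → (46, 9)
4Q: (46, 9) + (16, 48). λ = (48 - 9)/(16 - 46) ≡ 39/23 mod 53. 23⁻¹ ≡ 30 (mod 53), so λ ≡ 4.
  x = λ² - 46 - 16 = 16 - 62 ≡ 7; y = λ·(46 - 7) - 9 ≡ 41. → (7, 41)
5Q: (7, 41) + (16, 48). λ = (48 - 41)/(16 - 7) ≡ 7/9 mod 53. 9⁻¹ ≡ 6 (mod 53), so λ ≡ 42.
  x = λ² - 7 - 16 = 1764 - 23 ≡ 45; y = λ·(7 - 45) - 41 ≡ 6. → (45, 6)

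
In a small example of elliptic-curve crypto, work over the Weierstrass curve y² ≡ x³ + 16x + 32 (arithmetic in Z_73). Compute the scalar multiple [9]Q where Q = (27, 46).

Double-and-add on 9 = (1001)₂. Start with Q = (27, 46) for the leading 1-bit.
double: tangent at (27, 46): λ = (3·27² + 16)/(2·46) ≡ 13/19. 19⁻¹ ≡ 50 (mod 73) since 19·50 = 950 ≡ 1, so λ ≡ 13·50 ≡ 66.
  x = λ² - 27 - 27 = 4356 - 54 ≡ 68; y = λ·(27 - 68) - 46 ≡ 22. → (68, 22)
double: tangent at (68, 22): λ = (3·68² + 16)/(2·22) ≡ 18/44. 44⁻¹ ≡ 5 (mod 73), so λ ≡ 18·5 ≡ 17.
  x = λ² - 68 - 68 = 289 - 136 ≡ 7; y = λ·(68 - 7) - 22 ≡ 66. → (7, 66)
double: tangent at (7, 66): λ = (3·7² + 16)/(2·66) ≡ 17/59. 59⁻¹ ≡ 26 (mod 73) since 59·26 = 1534 ≡ 1, so λ ≡ 17·26 ≡ 4.
  x = λ² - 7 - 7 = 16 - 14 ≡ 2; y = λ·(7 - 2) - 66 ≡ 27. → (2, 27)
add Q: (2, 27) + (27, 46). λ = (46 - 27)/(27 - 2) ≡ 19/25 mod 73. 25⁻¹ ≡ 38 (mod 73), so λ ≡ 65.
  x = λ² - 2 - 27 = 4225 - 29 ≡ 35; y = λ·(2 - 35) - 27 ≡ 18. → (35, 18)

(35, 18)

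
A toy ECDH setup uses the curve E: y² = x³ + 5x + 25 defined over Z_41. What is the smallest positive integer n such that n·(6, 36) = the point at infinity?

12

2P: tangent at (6, 36): λ = (3·6² + 5)/(2·36) ≡ 31/31. 31⁻¹ ≡ 4 (mod 41) since 31·4 = 124 ≡ 1, so λ ≡ 31·4 ≡ 1.
  x = λ² - 6 - 6 = 1 - 12 ≡ 30; y = λ·(6 - 30) - 36 ≡ 22. → (30, 22)
3P: (30, 22) + (6, 36). λ = (36 - 22)/(6 - 30) ≡ 14/17 mod 41. 17⁻¹ ≡ 29 (mod 41) since 17·29 = 493 ≡ 1, so λ ≡ 37.
  x = λ² - 30 - 6 = 1369 - 36 ≡ 21; y = λ·(30 - 21) - 22 ≡ 24. → (21, 24)
4P: (21, 24) + (6, 36). λ = (36 - 24)/(6 - 21) ≡ 12/26 mod 41. 26⁻¹ ≡ 30 (mod 41), so λ ≡ 32.
  x = λ² - 21 - 6 = 1024 - 27 ≡ 13; y = λ·(21 - 13) - 24 ≡ 27. → (13, 27)
5P: (13, 27) + (6, 36). λ = (36 - 27)/(6 - 13) ≡ 9/34 mod 41. 34⁻¹ ≡ 35 (mod 41) since 34·35 = 1190 ≡ 1, so λ ≡ 28.
  x = λ² - 13 - 6 = 784 - 19 ≡ 27; y = λ·(13 - 27) - 27 ≡ 32. → (27, 32)
6P: (27, 32) + (6, 36). λ = (36 - 32)/(6 - 27) ≡ 4/20 mod 41. 20⁻¹ ≡ 39 (mod 41), so λ ≡ 33.
  x = λ² - 27 - 6 = 1089 - 33 ≡ 31; y = λ·(27 - 31) - 32 ≡ 0. → (31, 0)
7P: (31, 0) + (6, 36). λ = (36 - 0)/(6 - 31) ≡ 36/16 mod 41. 16⁻¹ ≡ 18 (mod 41), so λ ≡ 33.
  x = λ² - 31 - 6 = 1089 - 37 ≡ 27; y = λ·(31 - 27) - 0 ≡ 9. → (27, 9)
8P: (27, 9) + (6, 36). λ = (36 - 9)/(6 - 27) ≡ 27/20 mod 41. 20⁻¹ ≡ 39 (mod 41) since 20·39 = 780 ≡ 1, so λ ≡ 28.
  x = λ² - 27 - 6 = 784 - 33 ≡ 13; y = λ·(27 - 13) - 9 ≡ 14. → (13, 14)
9P: (13, 14) + (6, 36). λ = (36 - 14)/(6 - 13) ≡ 22/34 mod 41. 34⁻¹ ≡ 35 (mod 41), so λ ≡ 32.
  x = λ² - 13 - 6 = 1024 - 19 ≡ 21; y = λ·(13 - 21) - 14 ≡ 17. → (21, 17)
10P: (21, 17) + (6, 36). λ = (36 - 17)/(6 - 21) ≡ 19/26 mod 41. 26⁻¹ ≡ 30 (mod 41), so λ ≡ 37.
  x = λ² - 21 - 6 = 1369 - 27 ≡ 30; y = λ·(21 - 30) - 17 ≡ 19. → (30, 19)
11P: (30, 19) + (6, 36). λ = (36 - 19)/(6 - 30) ≡ 17/17 mod 41. 17⁻¹ ≡ 29 (mod 41), so λ ≡ 1.
  x = λ² - 30 - 6 = 1 - 36 ≡ 6; y = λ·(30 - 6) - 19 ≡ 5. → (6, 5)
12P: (6, 5) + (6, 36): same x and y₁ ≡ -y₂, so the sum is the point at infinity.
12P = the point at infinity, so the order is 12.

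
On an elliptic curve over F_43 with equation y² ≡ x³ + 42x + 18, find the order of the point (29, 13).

4

2P: tangent at (29, 13): λ = (3·29² + 42)/(2·13) ≡ 28/26. 26⁻¹ ≡ 5 (mod 43) since 26·5 = 130 ≡ 1, so λ ≡ 28·5 ≡ 11.
  x = λ² - 29 - 29 = 121 - 58 ≡ 20; y = λ·(29 - 20) - 13 ≡ 0. → (20, 0)
3P: (20, 0) + (29, 13). λ = (13 - 0)/(29 - 20) ≡ 13/9 mod 43. 9⁻¹ ≡ 24 (mod 43) since 9·24 = 216 ≡ 1, so λ ≡ 11.
  x = λ² - 20 - 29 = 121 - 49 ≡ 29; y = λ·(20 - 29) - 0 ≡ 30. → (29, 30)
4P: (29, 30) + (29, 13): same x and y₁ ≡ -y₂, so the sum is O.
4P = O, so the order is 4.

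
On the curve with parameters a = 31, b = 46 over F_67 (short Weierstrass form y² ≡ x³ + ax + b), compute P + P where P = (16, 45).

(41, 42)

tangent at (16, 45): λ = (3·16² + 31)/(2·45) ≡ 62/23. 23⁻¹ ≡ 35 (mod 67) since 23·35 = 805 ≡ 1, so λ ≡ 62·35 ≡ 26.
  x = λ² - 16 - 16 = 676 - 32 ≡ 41; y = λ·(16 - 41) - 45 ≡ 42. → (41, 42)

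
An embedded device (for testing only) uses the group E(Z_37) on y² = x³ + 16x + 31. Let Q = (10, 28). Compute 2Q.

tangent at (10, 28): λ = (3·10² + 16)/(2·28) ≡ 20/19. 19⁻¹ ≡ 2 (mod 37) since 19·2 = 38 ≡ 1, so λ ≡ 20·2 ≡ 3.
  x = λ² - 10 - 10 = 9 - 20 ≡ 26; y = λ·(10 - 26) - 28 ≡ 35. → (26, 35)

(26, 35)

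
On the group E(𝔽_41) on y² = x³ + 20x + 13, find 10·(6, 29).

(30, 26)

Write Q = (6, 29).
Repeated addition: build up to 10Q.
2Q: tangent at (6, 29): λ = (3·6² + 20)/(2·29) ≡ 5/17. 17⁻¹ ≡ 29 (mod 41), so λ ≡ 5·29 ≡ 22.
  x = λ² - 6 - 6 = 484 - 12 ≡ 21; y = λ·(6 - 21) - 29 ≡ 10. → (21, 10)
3Q: (21, 10) + (6, 29). λ = (29 - 10)/(6 - 21) ≡ 19/26 mod 41. 26⁻¹ ≡ 30 (mod 41), so λ ≡ 37.
  x = λ² - 21 - 6 = 1369 - 27 ≡ 30; y = λ·(21 - 30) - 10 ≡ 26. → (30, 26)
4Q: (30, 26) + (6, 29). λ = (29 - 26)/(6 - 30) ≡ 3/17 mod 41. 17⁻¹ ≡ 29 (mod 41) since 17·29 = 493 ≡ 1, so λ ≡ 5.
  x = λ² - 30 - 6 = 25 - 36 ≡ 30; y = λ·(30 - 30) - 26 ≡ 15. → (30, 15)
5Q: (30, 15) + (6, 29). λ = (29 - 15)/(6 - 30) ≡ 14/17 mod 41. 17⁻¹ ≡ 29 (mod 41), so λ ≡ 37.
  x = λ² - 30 - 6 = 1369 - 36 ≡ 21; y = λ·(30 - 21) - 15 ≡ 31. → (21, 31)
6Q: (21, 31) + (6, 29). λ = (29 - 31)/(6 - 21) ≡ 39/26 mod 41. 26⁻¹ ≡ 30 (mod 41), so λ ≡ 22.
  x = λ² - 21 - 6 = 484 - 27 ≡ 6; y = λ·(21 - 6) - 31 ≡ 12. → (6, 12)
7Q: (6, 12) + (6, 29): same x and y₁ ≡ -y₂, so the sum is 𝒪.
8Q: 𝒪 + (6, 29) = (6, 29) (identity).
9Q: tangent at (6, 29): λ = (3·6² + 20)/(2·29) ≡ 5/17. 17⁻¹ ≡ 29 (mod 41), so λ ≡ 5·29 ≡ 22.
  x = λ² - 6 - 6 = 484 - 12 ≡ 21; y = λ·(6 - 21) - 29 ≡ 10. → (21, 10)
10Q: (21, 10) + (6, 29). λ = (29 - 10)/(6 - 21) ≡ 19/26 mod 41. 26⁻¹ ≡ 30 (mod 41), so λ ≡ 37.
  x = λ² - 21 - 6 = 1369 - 27 ≡ 30; y = λ·(21 - 30) - 10 ≡ 26. → (30, 26)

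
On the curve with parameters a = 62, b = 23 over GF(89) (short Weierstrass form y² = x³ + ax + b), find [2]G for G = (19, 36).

(9, 81)

tangent at (19, 36): λ = (3·19² + 62)/(2·36) ≡ 77/72. 72⁻¹ ≡ 68 (mod 89) since 72·68 = 4896 ≡ 1, so λ ≡ 77·68 ≡ 74.
  x = λ² - 19 - 19 = 5476 - 38 ≡ 9; y = λ·(19 - 9) - 36 ≡ 81. → (9, 81)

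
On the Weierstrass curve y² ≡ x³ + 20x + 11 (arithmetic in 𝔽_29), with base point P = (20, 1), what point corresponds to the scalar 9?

Double-and-add on 9 = (1001)₂. Start with P = (20, 1) for the leading 1-bit.
double: tangent at (20, 1): λ = (3·20² + 20)/(2·1) ≡ 2/2. 2⁻¹ ≡ 15 (mod 29), so λ ≡ 2·15 ≡ 1.
  x = λ² - 20 - 20 = 1 - 40 ≡ 19; y = λ·(20 - 19) - 1 ≡ 0. → (19, 0)
double: (19, 0) + (19, 0): same x and y₁ ≡ -y₂, so the sum is 𝒪.
double: 𝒪 + 𝒪 = 𝒪 (identity).
add P: 𝒪 + (20, 1) = (20, 1) (identity).

(20, 1)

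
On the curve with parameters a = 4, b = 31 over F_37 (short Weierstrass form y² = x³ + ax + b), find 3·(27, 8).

(27, 29)

Write P = (27, 8).
Repeated addition: build up to 3P.
2P: tangent at (27, 8): λ = (3·27² + 4)/(2·8) ≡ 8/16. 16⁻¹ ≡ 7 (mod 37) since 16·7 = 112 ≡ 1, so λ ≡ 8·7 ≡ 19.
  x = λ² - 27 - 27 = 361 - 54 ≡ 11; y = λ·(27 - 11) - 8 ≡ 0. → (11, 0)
3P: (11, 0) + (27, 8). λ = (8 - 0)/(27 - 11) ≡ 8/16 mod 37. 16⁻¹ ≡ 7 (mod 37), so λ ≡ 19.
  x = λ² - 11 - 27 = 361 - 38 ≡ 27; y = λ·(11 - 27) - 0 ≡ 29. → (27, 29)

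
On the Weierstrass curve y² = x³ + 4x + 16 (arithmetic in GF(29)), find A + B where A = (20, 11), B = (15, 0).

(20, 11) + (15, 0). λ = (0 - 11)/(15 - 20) ≡ 18/24 mod 29. 24⁻¹ ≡ 23 (mod 29), so λ ≡ 8.
  x = λ² - 20 - 15 = 64 - 35 ≡ 0; y = λ·(20 - 0) - 11 ≡ 4. → (0, 4)

(0, 4)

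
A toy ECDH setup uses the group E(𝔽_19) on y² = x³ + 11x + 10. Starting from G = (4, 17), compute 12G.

Repeated addition: build up to 12G.
2G: tangent at (4, 17): λ = (3·4² + 11)/(2·17) ≡ 2/15. 15⁻¹ ≡ 14 (mod 19), so λ ≡ 2·14 ≡ 9.
  x = λ² - 4 - 4 = 81 - 8 ≡ 16; y = λ·(4 - 16) - 17 ≡ 8. → (16, 8)
3G: (16, 8) + (4, 17). λ = (17 - 8)/(4 - 16) ≡ 9/7 mod 19. 7⁻¹ ≡ 11 (mod 19), so λ ≡ 4.
  x = λ² - 16 - 4 = 16 - 20 ≡ 15; y = λ·(16 - 15) - 8 ≡ 15. → (15, 15)
4G: (15, 15) + (4, 17). λ = (17 - 15)/(4 - 15) ≡ 2/8 mod 19. 8⁻¹ ≡ 12 (mod 19), so λ ≡ 5.
  x = λ² - 15 - 4 = 25 - 19 ≡ 6; y = λ·(15 - 6) - 15 ≡ 11. → (6, 11)
5G: (6, 11) + (4, 17). λ = (17 - 11)/(4 - 6) ≡ 6/17 mod 19. 17⁻¹ ≡ 9 (mod 19), so λ ≡ 16.
  x = λ² - 6 - 4 = 256 - 10 ≡ 18; y = λ·(6 - 18) - 11 ≡ 6. → (18, 6)
6G: (18, 6) + (4, 17). λ = (17 - 6)/(4 - 18) ≡ 11/5 mod 19. 5⁻¹ ≡ 4 (mod 19), so λ ≡ 6.
  x = λ² - 18 - 4 = 36 - 22 ≡ 14; y = λ·(18 - 14) - 6 ≡ 18. → (14, 18)
7G: (14, 18) + (4, 17). λ = (17 - 18)/(4 - 14) ≡ 18/9 mod 19. 9⁻¹ ≡ 17 (mod 19), so λ ≡ 2.
  x = λ² - 14 - 4 = 4 - 18 ≡ 5; y = λ·(14 - 5) - 18 ≡ 0. → (5, 0)
8G: (5, 0) + (4, 17). λ = (17 - 0)/(4 - 5) ≡ 17/18 mod 19. 18⁻¹ ≡ 18 (mod 19), so λ ≡ 2.
  x = λ² - 5 - 4 = 4 - 9 ≡ 14; y = λ·(5 - 14) - 0 ≡ 1. → (14, 1)
9G: (14, 1) + (4, 17). λ = (17 - 1)/(4 - 14) ≡ 16/9 mod 19. 9⁻¹ ≡ 17 (mod 19) since 9·17 = 153 ≡ 1, so λ ≡ 6.
  x = λ² - 14 - 4 = 36 - 18 ≡ 18; y = λ·(14 - 18) - 1 ≡ 13. → (18, 13)
10G: (18, 13) + (4, 17). λ = (17 - 13)/(4 - 18) ≡ 4/5 mod 19. 5⁻¹ ≡ 4 (mod 19), so λ ≡ 16.
  x = λ² - 18 - 4 = 256 - 22 ≡ 6; y = λ·(18 - 6) - 13 ≡ 8. → (6, 8)
11G: (6, 8) + (4, 17). λ = (17 - 8)/(4 - 6) ≡ 9/17 mod 19. 17⁻¹ ≡ 9 (mod 19), so λ ≡ 5.
  x = λ² - 6 - 4 = 25 - 10 ≡ 15; y = λ·(6 - 15) - 8 ≡ 4. → (15, 4)
12G: (15, 4) + (4, 17). λ = (17 - 4)/(4 - 15) ≡ 13/8 mod 19. 8⁻¹ ≡ 12 (mod 19) since 8·12 = 96 ≡ 1, so λ ≡ 4.
  x = λ² - 15 - 4 = 16 - 19 ≡ 16; y = λ·(15 - 16) - 4 ≡ 11. → (16, 11)

(16, 11)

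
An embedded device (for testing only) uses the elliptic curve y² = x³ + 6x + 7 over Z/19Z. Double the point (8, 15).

(4, 0)

tangent at (8, 15): λ = (3·8² + 6)/(2·15) ≡ 8/11. 11⁻¹ ≡ 7 (mod 19) since 11·7 = 77 ≡ 1, so λ ≡ 8·7 ≡ 18.
  x = λ² - 8 - 8 = 324 - 16 ≡ 4; y = λ·(8 - 4) - 15 ≡ 0. → (4, 0)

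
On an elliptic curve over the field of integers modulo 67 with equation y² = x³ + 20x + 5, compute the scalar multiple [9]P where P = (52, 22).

(40, 4)

Repeated addition: build up to 9P.
2P: tangent at (52, 22): λ = (3·52² + 20)/(2·22) ≡ 25/44. 44⁻¹ ≡ 32 (mod 67) since 44·32 = 1408 ≡ 1, so λ ≡ 25·32 ≡ 63.
  x = λ² - 52 - 52 = 3969 - 104 ≡ 46; y = λ·(52 - 46) - 22 ≡ 21. → (46, 21)
3P: (46, 21) + (52, 22). λ = (22 - 21)/(52 - 46) ≡ 1/6 mod 67. 6⁻¹ ≡ 56 (mod 67) since 6·56 = 336 ≡ 1, so λ ≡ 56.
  x = λ² - 46 - 52 = 3136 - 98 ≡ 23; y = λ·(46 - 23) - 21 ≡ 61. → (23, 61)
4P: (23, 61) + (52, 22). λ = (22 - 61)/(52 - 23) ≡ 28/29 mod 67. 29⁻¹ ≡ 37 (mod 67) since 29·37 = 1073 ≡ 1, so λ ≡ 31.
  x = λ² - 23 - 52 = 961 - 75 ≡ 15; y = λ·(23 - 15) - 61 ≡ 53. → (15, 53)
5P: (15, 53) + (52, 22). λ = (22 - 53)/(52 - 15) ≡ 36/37 mod 67. 37⁻¹ ≡ 29 (mod 67) since 37·29 = 1073 ≡ 1, so λ ≡ 39.
  x = λ² - 15 - 52 = 1521 - 67 ≡ 47; y = λ·(15 - 47) - 53 ≡ 39. → (47, 39)
6P: (47, 39) + (52, 22). λ = (22 - 39)/(52 - 47) ≡ 50/5 mod 67. 5⁻¹ ≡ 27 (mod 67) since 5·27 = 135 ≡ 1, so λ ≡ 10.
  x = λ² - 47 - 52 = 100 - 99 ≡ 1; y = λ·(47 - 1) - 39 ≡ 19. → (1, 19)
7P: (1, 19) + (52, 22). λ = (22 - 19)/(52 - 1) ≡ 3/51 mod 67. 51⁻¹ ≡ 46 (mod 67) since 51·46 = 2346 ≡ 1, so λ ≡ 4.
  x = λ² - 1 - 52 = 16 - 53 ≡ 30; y = λ·(1 - 30) - 19 ≡ 66. → (30, 66)
8P: (30, 66) + (52, 22). λ = (22 - 66)/(52 - 30) ≡ 23/22 mod 67. 22⁻¹ ≡ 64 (mod 67) since 22·64 = 1408 ≡ 1, so λ ≡ 65.
  x = λ² - 30 - 52 = 4225 - 82 ≡ 56; y = λ·(30 - 56) - 66 ≡ 53. → (56, 53)
9P: (56, 53) + (52, 22). λ = (22 - 53)/(52 - 56) ≡ 36/63 mod 67. 63⁻¹ ≡ 50 (mod 67), so λ ≡ 58.
  x = λ² - 56 - 52 = 3364 - 108 ≡ 40; y = λ·(56 - 40) - 53 ≡ 4. → (40, 4)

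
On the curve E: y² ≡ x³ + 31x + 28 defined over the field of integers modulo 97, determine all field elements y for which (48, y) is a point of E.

x³ + 31x + 28 = 112108 ≡ 73 (mod 97).
Square roots of 73 mod 97: 48 and 49 (since 48² = 2304 ≡ 73).

48, 49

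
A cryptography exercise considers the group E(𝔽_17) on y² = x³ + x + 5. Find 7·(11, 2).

Write G = (11, 2).
Double-and-add on 7 = (111)₂. Start with G = (11, 2) for the leading 1-bit.
double: tangent at (11, 2): λ = (3·11² + 1)/(2·2) ≡ 7/4. 4⁻¹ ≡ 13 (mod 17), so λ ≡ 7·13 ≡ 6.
  x = λ² - 11 - 11 = 36 - 22 ≡ 14; y = λ·(11 - 14) - 2 ≡ 14. → (14, 14)
add G: (14, 14) + (11, 2). λ = (2 - 14)/(11 - 14) ≡ 5/14 mod 17. 14⁻¹ ≡ 11 (mod 17), so λ ≡ 4.
  x = λ² - 14 - 11 = 16 - 25 ≡ 8; y = λ·(14 - 8) - 14 ≡ 10. → (8, 10)
double: tangent at (8, 10): λ = (3·8² + 1)/(2·10) ≡ 6/3. 3⁻¹ ≡ 6 (mod 17) since 3·6 = 18 ≡ 1, so λ ≡ 6·6 ≡ 2.
  x = λ² - 8 - 8 = 4 - 16 ≡ 5; y = λ·(8 - 5) - 10 ≡ 13. → (5, 13)
add G: (5, 13) + (11, 2). λ = (2 - 13)/(11 - 5) ≡ 6/6 mod 17. 6⁻¹ ≡ 3 (mod 17), so λ ≡ 1.
  x = λ² - 5 - 11 = 1 - 16 ≡ 2; y = λ·(5 - 2) - 13 ≡ 7. → (2, 7)

(2, 7)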